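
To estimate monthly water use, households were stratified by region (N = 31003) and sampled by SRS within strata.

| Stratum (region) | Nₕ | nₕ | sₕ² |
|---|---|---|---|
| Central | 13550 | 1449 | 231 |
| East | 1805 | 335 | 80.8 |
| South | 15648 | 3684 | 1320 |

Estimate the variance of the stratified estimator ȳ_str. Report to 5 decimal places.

Var(ȳ_str) = Σₕ Wₕ²(1 − fₕ)sₕ²/nₕ with Wₕ = Nₕ/N, N = 31003.
Central: Wₕ = 0.43705448; term = 0.43705448²·(1 − 0.10693727)·231/1449 = 0.027195479.
East: Wₕ = 0.05822017; term = 0.05822017²·(1 − 0.18559557)·80.8/335 = 6.6581512 × 10^-4.
South: Wₕ = 0.50472535; term = 0.50472535²·(1 − 0.23542945)·1320/3684 = 0.069788218.
Sum = 0.097649512.

0.09765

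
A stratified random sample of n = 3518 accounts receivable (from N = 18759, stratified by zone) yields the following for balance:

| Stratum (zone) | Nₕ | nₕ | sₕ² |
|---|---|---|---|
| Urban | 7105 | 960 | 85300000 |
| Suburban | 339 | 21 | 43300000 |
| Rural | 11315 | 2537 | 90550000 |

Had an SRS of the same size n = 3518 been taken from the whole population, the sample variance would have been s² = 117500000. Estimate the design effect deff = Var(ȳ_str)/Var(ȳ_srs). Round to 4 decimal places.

0.8008

Var(ȳ_str) = Σ Wₕ²(1−fₕ)sₕ²/nₕ with Wₕ = Nₕ/18759:
  Urban: (7105/18759)²·(1−960/7105)·85300000/960 = 11024.132
  Suburban: (339/18759)²·(1−21/339)·43300000/21 = 631.64935
  Rural: (11315/18759)²·(1−2537/11315)·90550000/2537 = 10073.926
  → Var(ȳ_str) = 21729.707.
Var(ȳ_srs) = (1 − 3518/18759)·117500000/3518 = 27135.999.
deff = 21729.707 / 27135.999 = 0.8008.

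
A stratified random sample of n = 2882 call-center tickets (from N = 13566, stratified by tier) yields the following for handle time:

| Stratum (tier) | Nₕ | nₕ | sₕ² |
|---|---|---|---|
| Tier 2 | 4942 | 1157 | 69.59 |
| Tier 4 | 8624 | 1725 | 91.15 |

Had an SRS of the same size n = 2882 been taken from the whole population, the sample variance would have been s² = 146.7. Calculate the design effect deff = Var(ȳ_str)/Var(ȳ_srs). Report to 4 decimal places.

Var(ȳ_str) = Σ Wₕ²(1−fₕ)sₕ²/nₕ with Wₕ = Nₕ/13566:
  Tier 2: (4942/13566)²·(1−1157/4942)·69.59/1157 = 0.006113339
  Tier 4: (8624/13566)²·(1−1725/8624)·91.15/1725 = 0.017082792
  → Var(ȳ_str) = 0.023196131.
Var(ȳ_srs) = (1 − 2882/13566)·146.7/2882 = 0.040088352.
deff = 0.023196131 / 0.040088352 = 0.5786.

0.5786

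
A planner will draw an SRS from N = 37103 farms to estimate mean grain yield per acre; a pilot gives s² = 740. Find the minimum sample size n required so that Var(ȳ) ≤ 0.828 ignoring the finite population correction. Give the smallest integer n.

Without fpc, n₀ = s²/D = 740/0.828 = 893.7198.
Rounding up, n = 894.

894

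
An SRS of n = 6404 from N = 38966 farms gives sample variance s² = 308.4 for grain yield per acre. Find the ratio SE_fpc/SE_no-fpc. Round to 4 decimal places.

0.9141

f = n/N = 6404/38966 = 0.16434841.
SE_no-fpc = √(s²/n) = 0.21944795; SE_fpc = √((1−f)s²/n) = 0.20060611.
Ratio = √(1−f) = 0.91413981.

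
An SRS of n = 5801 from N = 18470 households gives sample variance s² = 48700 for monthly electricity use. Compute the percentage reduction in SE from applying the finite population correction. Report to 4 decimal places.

f = n/N = 5801/18470 = 0.31407688.
SE_no-fpc = √(s²/n) = 2.8974306; SE_fpc = √((1−f)s²/n) = 2.3996658.
Ratio = √(1−f) = 0.82820476. Reduction = 100·(1 − 0.82820476) = 17.1795%.

17.1795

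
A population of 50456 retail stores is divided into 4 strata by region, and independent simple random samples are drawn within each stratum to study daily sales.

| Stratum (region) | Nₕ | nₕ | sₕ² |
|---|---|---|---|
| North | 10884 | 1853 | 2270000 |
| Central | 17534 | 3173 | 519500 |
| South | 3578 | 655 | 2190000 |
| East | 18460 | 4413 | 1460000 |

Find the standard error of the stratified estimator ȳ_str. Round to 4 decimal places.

10.5322

Var(ȳ_str) = Σₕ Wₕ²(1 − fₕ)sₕ²/nₕ with Wₕ = Nₕ/N, N = 50456.
North: Wₕ = 0.21571270; term = 0.21571270²·(1 − 0.17024991)·2270000/1853 = 47.298697.
Central: Wₕ = 0.34751070; term = 0.34751070²·(1 − 0.18096270)·519500/3173 = 16.194052.
South: Wₕ = 0.07091327; term = 0.07091327²·(1 − 0.18306316)·2190000/655 = 13.735559.
East: Wₕ = 0.36586333; term = 0.36586333²·(1 − 0.23905742)·1460000/4413 = 33.698345.
Sum = 110.92665.
SE = √(110.92665) = 10.5322.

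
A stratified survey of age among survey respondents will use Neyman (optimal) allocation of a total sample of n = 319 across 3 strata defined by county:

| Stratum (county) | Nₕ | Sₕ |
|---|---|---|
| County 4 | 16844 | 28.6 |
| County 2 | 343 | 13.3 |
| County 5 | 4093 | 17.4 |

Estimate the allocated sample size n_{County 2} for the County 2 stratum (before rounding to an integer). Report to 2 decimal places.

2.61

Neyman allocation: nₕ = n·NₕSₕ / Σⱼ NⱼSⱼ.
Σ NⱼSⱼ = 16844·28.6 + 343·13.3 + 4093·17.4 = 557518.5.
n_{County 2} = 319·343·13.3 / 557518.5 = 2.61.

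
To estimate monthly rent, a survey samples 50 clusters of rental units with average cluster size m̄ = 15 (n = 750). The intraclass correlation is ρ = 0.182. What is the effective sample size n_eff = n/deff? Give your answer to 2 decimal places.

deff = 1 + (15 − 1)·0.182 = 1 + 2.548 = 3.548.
n_eff = 750 / 3.548 = 211.39.

211.39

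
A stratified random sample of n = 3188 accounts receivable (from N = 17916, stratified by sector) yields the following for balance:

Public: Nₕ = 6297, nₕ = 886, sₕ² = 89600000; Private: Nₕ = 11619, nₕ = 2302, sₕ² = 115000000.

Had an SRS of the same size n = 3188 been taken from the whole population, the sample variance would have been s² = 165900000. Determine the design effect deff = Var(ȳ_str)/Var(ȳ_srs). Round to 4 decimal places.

Var(ȳ_str) = Σ Wₕ²(1−fₕ)sₕ²/nₕ with Wₕ = Nₕ/17916:
  Public: (6297/17916)²·(1−886/6297)·89600000/886 = 10735.034
  Private: (11619/17916)²·(1−2302/11619)·115000000/2302 = 16848.268
  → Var(ȳ_str) = 27583.302.
Var(ȳ_srs) = (1 − 3188/17916)·165900000/3188 = 42779.016.
deff = 27583.302 / 42779.016 = 0.6448.

0.6448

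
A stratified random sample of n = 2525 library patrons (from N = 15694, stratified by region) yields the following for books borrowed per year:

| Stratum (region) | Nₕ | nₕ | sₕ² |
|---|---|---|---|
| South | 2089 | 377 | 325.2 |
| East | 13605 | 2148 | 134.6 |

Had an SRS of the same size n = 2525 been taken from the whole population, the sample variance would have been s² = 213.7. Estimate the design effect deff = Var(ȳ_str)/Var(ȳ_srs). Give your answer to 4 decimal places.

Var(ȳ_str) = Σ Wₕ²(1−fₕ)sₕ²/nₕ with Wₕ = Nₕ/15694:
  South: (2089/15694)²·(1−377/2089)·325.2/377 = 0.012525183
  East: (13605/15694)²·(1−2148/13605)·134.6/2148 = 0.039656369
  → Var(ȳ_str) = 0.052181552.
Var(ȳ_srs) = (1 − 2525/15694)·213.7/2525 = 0.071016995.
deff = 0.052181552 / 0.071016995 = 0.7348.

0.7348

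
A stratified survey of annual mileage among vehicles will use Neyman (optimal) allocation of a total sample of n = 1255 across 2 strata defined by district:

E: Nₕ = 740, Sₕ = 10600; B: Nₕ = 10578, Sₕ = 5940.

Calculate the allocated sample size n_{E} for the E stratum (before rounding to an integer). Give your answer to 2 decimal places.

Neyman allocation: nₕ = n·NₕSₕ / Σⱼ NⱼSⱼ.
Σ NⱼSⱼ = 740·10600 + 10578·5940 = 7.067732 × 10^7.
n_{E} = 1255·740·10600 / (7.067732 × 10^7) = 139.28.

139.28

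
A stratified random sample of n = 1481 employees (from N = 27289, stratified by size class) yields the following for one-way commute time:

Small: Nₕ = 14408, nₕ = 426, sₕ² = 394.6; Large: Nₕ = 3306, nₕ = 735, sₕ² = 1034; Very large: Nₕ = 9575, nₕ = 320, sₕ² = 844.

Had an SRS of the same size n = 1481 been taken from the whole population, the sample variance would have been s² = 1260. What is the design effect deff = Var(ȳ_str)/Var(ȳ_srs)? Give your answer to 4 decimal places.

0.7215

Var(ȳ_str) = Σ Wₕ²(1−fₕ)sₕ²/nₕ with Wₕ = Nₕ/27289:
  Small: (14408/27289)²·(1−426/14408)·394.6/426 = 0.25057933
  Large: (3306/27289)²·(1−735/3306)·1034/735 = 0.016056944
  Very large: (9575/27289)²·(1−320/9575)·844/320 = 0.31385744
  → Var(ȳ_str) = 0.58049371.
Var(ȳ_srs) = (1 − 1481/27289)·1260/1481 = 0.80460405.
deff = 0.58049371 / 0.80460405 = 0.7215.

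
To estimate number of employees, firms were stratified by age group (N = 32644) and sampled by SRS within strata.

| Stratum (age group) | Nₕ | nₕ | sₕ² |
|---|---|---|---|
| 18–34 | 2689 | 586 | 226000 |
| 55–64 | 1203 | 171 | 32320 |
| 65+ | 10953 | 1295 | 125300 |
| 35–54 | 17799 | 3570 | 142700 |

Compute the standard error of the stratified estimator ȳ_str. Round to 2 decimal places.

Var(ȳ_str) = Σₕ Wₕ²(1 − fₕ)sₕ²/nₕ with Wₕ = Nₕ/N, N = 32644.
18–34: Wₕ = 0.08237348; term = 0.08237348²·(1 − 0.21792488)·226000/586 = 2.0466056.
55–64: Wₕ = 0.03685210; term = 0.03685210²·(1 − 0.14214464)·32320/171 = 0.22019823.
65+: Wₕ = 0.33552873; term = 0.33552873²·(1 − 0.11823245)·125300/1295 = 9.6049443.
35–54: Wₕ = 0.54524568; term = 0.54524568²·(1 − 0.20057307)·142700/3570 = 9.4998993.
Sum = 21.371647.
SE = √(21.371647) = 4.62.

4.62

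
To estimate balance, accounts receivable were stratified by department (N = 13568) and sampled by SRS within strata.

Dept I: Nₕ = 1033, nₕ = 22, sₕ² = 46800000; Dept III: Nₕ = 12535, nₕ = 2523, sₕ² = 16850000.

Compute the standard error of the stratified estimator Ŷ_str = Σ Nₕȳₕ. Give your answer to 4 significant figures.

Var(Ŷ_str) = Σₕ Nₕ²(1 − fₕ)sₕ²/nₕ.
Dept I: 1033²·(1 − 22/1033)·46800000/22 = 2.2216449 × 10^12.
Dept III: 12535²·(1 − 2523/12535)·16850000/2523 = 8.3816174 × 10^11.
Sum = 3.0598066 × 10^12.
SE = √(3.0598066 × 10^12) = 1.749 × 10^6.

1.749 × 10^6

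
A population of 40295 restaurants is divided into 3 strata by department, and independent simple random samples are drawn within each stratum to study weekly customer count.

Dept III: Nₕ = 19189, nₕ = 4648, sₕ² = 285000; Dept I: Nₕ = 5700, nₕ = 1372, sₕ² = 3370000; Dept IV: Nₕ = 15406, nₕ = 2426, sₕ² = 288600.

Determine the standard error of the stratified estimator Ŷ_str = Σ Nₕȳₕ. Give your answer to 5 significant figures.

Var(Ŷ_str) = Σₕ Nₕ²(1 − fₕ)sₕ²/nₕ.
Dept III: 19189²·(1 − 4648/19189)·285000/4648 = 1.7109029 × 10^10.
Dept I: 5700²·(1 − 1372/5700)·3370000/1372 = 6.0595155 × 10^10.
Dept IV: 15406²·(1 − 2426/15406)·288600/2426 = 2.3788668 × 10^10.
Sum = 1.0149285 × 10^11.
SE = √(1.0149285 × 10^11) = 318580.

318580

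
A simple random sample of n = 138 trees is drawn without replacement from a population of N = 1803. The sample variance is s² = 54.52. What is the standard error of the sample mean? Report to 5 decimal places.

Under SRS without replacement, Var(ȳ) = (1 − f)·s²/n with f = n/N = 138/1803 = 0.07653910.
Var(ȳ) = (1 − 0.07653910)·54.52/138 = 0.92346090·0.39507246 = 0.36483397.
SE(ȳ) = √(0.36483397) = 0.60401.

0.60401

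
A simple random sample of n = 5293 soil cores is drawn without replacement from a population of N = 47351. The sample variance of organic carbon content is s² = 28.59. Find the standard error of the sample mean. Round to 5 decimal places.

0.06927

Under SRS without replacement, Var(ȳ) = (1 − f)·s²/n with f = n/N = 5293/47351 = 0.11178222.
Var(ȳ) = (1 − 0.11178222)·28.59/5293 = 0.88821778·0.0054014736 = 0.0047976849.
SE(ȳ) = √(0.0047976849) = 0.06927.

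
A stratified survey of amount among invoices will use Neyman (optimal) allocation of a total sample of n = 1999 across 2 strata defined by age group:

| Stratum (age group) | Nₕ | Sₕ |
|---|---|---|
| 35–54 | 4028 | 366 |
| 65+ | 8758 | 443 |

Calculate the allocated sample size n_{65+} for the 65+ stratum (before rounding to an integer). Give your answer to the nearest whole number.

Neyman allocation: nₕ = n·NₕSₕ / Σⱼ NⱼSⱼ.
Σ NⱼSⱼ = 4028·366 + 8758·443 = 5.354042 × 10^6.
n_{65+} = 1999·8758·443 / (5.354042 × 10^6) = 1449.

1449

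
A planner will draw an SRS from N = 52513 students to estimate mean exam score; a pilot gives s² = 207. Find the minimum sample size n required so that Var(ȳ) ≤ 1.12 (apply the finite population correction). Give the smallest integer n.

Without fpc, n₀ = s²/D = 207/1.12 = 184.8214.
With fpc, (1 − n/N)·s²/n ≤ D requires n ≥ n₀/(1 + n₀/N) = 184.8214/(1 + 184.8214/52513) = 184.1732.
Rounding up, n = 185.

185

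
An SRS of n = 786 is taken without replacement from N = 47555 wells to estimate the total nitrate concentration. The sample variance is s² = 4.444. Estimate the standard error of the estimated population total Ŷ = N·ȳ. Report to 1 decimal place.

Var(Ŷ) = N²·Var(ȳ) = N²·(1 − n/N)·s²/n.
f = 786/47555 = 0.01652823; Var(ȳ) = 0.98347177·4.444/786 = 0.0055604943.
Var(Ŷ) = 47555² · 0.0055604943 = 1.2574936 × 10^7.
SE(Ŷ) = √(1.2574936 × 10^7) = 3546.1.

3546.1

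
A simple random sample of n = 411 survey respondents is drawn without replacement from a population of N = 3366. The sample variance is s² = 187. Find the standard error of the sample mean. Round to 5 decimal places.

Under SRS without replacement, Var(ȳ) = (1 − f)·s²/n with f = n/N = 411/3366 = 0.12210339.
Var(ȳ) = (1 − 0.12210339)·187/411 = 0.87789661·0.45498783 = 0.39943228.
SE(ȳ) = √(0.39943228) = 0.63201.

0.63201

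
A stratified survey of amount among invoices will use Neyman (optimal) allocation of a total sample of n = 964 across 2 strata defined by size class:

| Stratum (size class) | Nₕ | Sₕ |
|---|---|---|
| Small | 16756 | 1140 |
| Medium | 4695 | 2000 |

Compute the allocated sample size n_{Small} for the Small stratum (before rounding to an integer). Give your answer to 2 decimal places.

646.30

Neyman allocation: nₕ = n·NₕSₕ / Σⱼ NⱼSⱼ.
Σ NⱼSⱼ = 16756·1140 + 4695·2000 = 2.849184 × 10^7.
n_{Small} = 964·16756·1140 / (2.849184 × 10^7) = 646.30.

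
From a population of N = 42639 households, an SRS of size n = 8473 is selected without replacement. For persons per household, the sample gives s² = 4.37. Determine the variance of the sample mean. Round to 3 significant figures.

4.13 × 10^-4

Under SRS without replacement, Var(ȳ) = (1 − f)·s²/n with f = n/N = 8473/42639 = 0.19871479.
Var(ȳ) = (1 − 0.19871479)·4.37/8473 = 0.80128521·5.1575593 × 10^-4 = 4.132676 × 10^-4.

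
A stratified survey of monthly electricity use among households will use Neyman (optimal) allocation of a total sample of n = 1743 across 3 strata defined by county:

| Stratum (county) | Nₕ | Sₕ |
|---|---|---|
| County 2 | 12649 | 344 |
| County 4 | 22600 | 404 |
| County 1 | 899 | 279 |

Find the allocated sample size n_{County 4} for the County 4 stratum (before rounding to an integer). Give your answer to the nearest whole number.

Neyman allocation: nₕ = n·NₕSₕ / Σⱼ NⱼSⱼ.
Σ NⱼSⱼ = 12649·344 + 22600·404 + 899·279 = 1.3732477 × 10^7.
n_{County 4} = 1743·22600·404 / (1.3732477 × 10^7) = 1159.

1159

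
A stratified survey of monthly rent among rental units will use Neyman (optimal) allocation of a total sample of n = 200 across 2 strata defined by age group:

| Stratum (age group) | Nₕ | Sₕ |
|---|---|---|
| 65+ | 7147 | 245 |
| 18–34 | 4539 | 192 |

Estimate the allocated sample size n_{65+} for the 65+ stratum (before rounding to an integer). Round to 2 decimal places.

133.54

Neyman allocation: nₕ = n·NₕSₕ / Σⱼ NⱼSⱼ.
Σ NⱼSⱼ = 7147·245 + 4539·192 = 2.622503 × 10^6.
n_{65+} = 200·7147·245 / (2.622503 × 10^6) = 133.54.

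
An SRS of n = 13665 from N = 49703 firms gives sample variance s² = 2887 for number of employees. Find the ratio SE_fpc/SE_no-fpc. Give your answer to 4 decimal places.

f = n/N = 13665/49703 = 0.27493310.
SE_no-fpc = √(s²/n) = 0.4596408; SE_fpc = √((1−f)s²/n) = 0.3913881.
Ratio = √(1−f) = 0.85150860.

0.8515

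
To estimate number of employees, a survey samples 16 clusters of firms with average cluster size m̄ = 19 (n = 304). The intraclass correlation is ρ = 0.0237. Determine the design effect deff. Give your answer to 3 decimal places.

deff = 1 + (19 − 1)·0.0237 = 1 + 0.4266 = 1.4266.

1.427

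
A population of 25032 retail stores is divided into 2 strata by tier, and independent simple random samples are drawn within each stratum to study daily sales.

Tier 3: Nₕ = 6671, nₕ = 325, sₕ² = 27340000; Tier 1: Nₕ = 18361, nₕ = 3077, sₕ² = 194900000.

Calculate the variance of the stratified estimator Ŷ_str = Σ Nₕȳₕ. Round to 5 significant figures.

2.1337 × 10^13

Var(Ŷ_str) = Σₕ Nₕ²(1 − fₕ)sₕ²/nₕ.
Tier 3: 6671²·(1 − 325/6671)·27340000/325 = 3.5612803 × 10^12.
Tier 1: 18361²·(1 − 3077/18361)·194900000/3077 = 1.7775331 × 10^13.
Sum = 2.1336611 × 10^13.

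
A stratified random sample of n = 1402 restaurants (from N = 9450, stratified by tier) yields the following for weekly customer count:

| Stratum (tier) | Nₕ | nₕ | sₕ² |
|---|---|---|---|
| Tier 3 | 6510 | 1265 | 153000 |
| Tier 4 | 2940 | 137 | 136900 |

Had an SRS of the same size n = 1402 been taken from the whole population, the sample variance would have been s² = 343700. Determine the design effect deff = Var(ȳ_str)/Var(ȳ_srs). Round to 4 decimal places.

Var(ȳ_str) = Σ Wₕ²(1−fₕ)sₕ²/nₕ with Wₕ = Nₕ/9450:
  Tier 3: (6510/9450)²·(1−1265/6510)·153000/1265 = 46.244892
  Tier 4: (2940/9450)²·(1−137/2940)·136900/137 = 92.212478
  → Var(ȳ_str) = 138.45737.
Var(ȳ_srs) = (1 − 1402/9450)·343700/1402 = 208.77942.
deff = 138.45737 / 208.77942 = 0.6632.

0.6632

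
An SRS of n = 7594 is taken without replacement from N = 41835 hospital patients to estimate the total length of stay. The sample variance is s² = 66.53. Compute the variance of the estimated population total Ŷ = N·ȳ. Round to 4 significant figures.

1.255 × 10^7

Var(Ŷ) = N²·Var(ȳ) = N²·(1 − n/N)·s²/n.
f = 7594/41835 = 0.18152265; Var(ȳ) = 0.81847735·66.53/7594 = 0.0071705686.
Var(Ŷ) = 41835² · 0.0071705686 = 1.2549694 × 10^7.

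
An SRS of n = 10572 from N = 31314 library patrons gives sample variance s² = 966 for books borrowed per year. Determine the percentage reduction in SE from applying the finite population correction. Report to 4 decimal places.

18.6128

f = n/N = 10572/31314 = 0.33761257.
SE_no-fpc = √(s²/n) = 0.3022804; SE_fpc = √((1−f)s²/n) = 0.24601751.
Ratio = √(1−f) = 0.81387188. Reduction = 100·(1 − 0.81387188) = 18.6128%.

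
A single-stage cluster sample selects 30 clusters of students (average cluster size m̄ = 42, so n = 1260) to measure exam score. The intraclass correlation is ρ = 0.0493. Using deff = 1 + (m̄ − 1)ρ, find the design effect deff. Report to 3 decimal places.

3.021

deff = 1 + (42 − 1)·0.0493 = 1 + 2.0213 = 3.0213.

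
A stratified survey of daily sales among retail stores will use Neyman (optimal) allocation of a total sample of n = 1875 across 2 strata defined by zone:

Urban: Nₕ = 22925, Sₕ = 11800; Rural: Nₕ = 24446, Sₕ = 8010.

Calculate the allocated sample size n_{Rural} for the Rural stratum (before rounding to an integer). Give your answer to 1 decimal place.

787.3

Neyman allocation: nₕ = n·NₕSₕ / Σⱼ NⱼSⱼ.
Σ NⱼSⱼ = 22925·11800 + 24446·8010 = 4.6632746 × 10^8.
n_{Rural} = 1875·24446·8010 / (4.6632746 × 10^8) = 787.3.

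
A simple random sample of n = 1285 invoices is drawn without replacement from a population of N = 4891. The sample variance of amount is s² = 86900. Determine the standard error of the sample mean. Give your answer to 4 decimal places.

7.0611

Under SRS without replacement, Var(ȳ) = (1 − f)·s²/n with f = n/N = 1285/4891 = 0.26272746.
Var(ȳ) = (1 − 0.26272746)·86900/1285 = 0.73727254·67.626459 = 49.859131.
SE(ȳ) = √(49.859131) = 7.0611.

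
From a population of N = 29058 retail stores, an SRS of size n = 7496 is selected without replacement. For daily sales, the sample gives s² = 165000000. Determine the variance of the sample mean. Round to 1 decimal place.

16333.4

Under SRS without replacement, Var(ȳ) = (1 − f)·s²/n with f = n/N = 7496/29058 = 0.25796682.
Var(ȳ) = (1 − 0.25796682)·165000000/7496 = 0.74203318·22011.74 = 16333.441.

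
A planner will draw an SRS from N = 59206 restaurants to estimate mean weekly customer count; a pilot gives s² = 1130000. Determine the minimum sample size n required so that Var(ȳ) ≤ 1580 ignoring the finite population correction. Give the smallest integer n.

Without fpc, n₀ = s²/D = 1130000/1580 = 715.1899.
Rounding up, n = 716.

716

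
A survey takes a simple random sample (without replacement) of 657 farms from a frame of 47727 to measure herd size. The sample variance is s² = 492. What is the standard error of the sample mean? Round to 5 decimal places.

0.85939

Under SRS without replacement, Var(ȳ) = (1 − f)·s²/n with f = n/N = 657/47727 = 0.01376579.
Var(ȳ) = (1 − 0.01376579)·492/657 = 0.98623421·0.74885845 = 0.73854982.
SE(ȳ) = √(0.73854982) = 0.85939.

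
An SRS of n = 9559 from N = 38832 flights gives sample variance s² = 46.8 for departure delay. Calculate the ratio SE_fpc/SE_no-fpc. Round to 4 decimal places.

0.8682

f = n/N = 9559/38832 = 0.24616296.
SE_no-fpc = √(s²/n) = 0.069970777; SE_fpc = √((1−f)s²/n) = 0.06075128.
Ratio = √(1−f) = 0.86823789.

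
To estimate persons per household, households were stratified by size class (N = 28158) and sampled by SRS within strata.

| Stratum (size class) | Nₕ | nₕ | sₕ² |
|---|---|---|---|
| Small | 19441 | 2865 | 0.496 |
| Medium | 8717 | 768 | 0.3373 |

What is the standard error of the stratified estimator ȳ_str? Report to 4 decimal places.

Var(ȳ_str) = Σₕ Wₕ²(1 − fₕ)sₕ²/nₕ with Wₕ = Nₕ/N, N = 28158.
Small: Wₕ = 0.69042546; term = 0.69042546²·(1 − 0.14736896)·0.496/2865 = 7.0364204 × 10^-5.
Medium: Wₕ = 0.30957454; term = 0.30957454²·(1 − 0.08810371)·0.3373/768 = 3.8382305 × 10^-5.
Sum = 1.0874651 × 10^-4.
SE = √(1.0874651 × 10^-4) = 0.0104.

0.0104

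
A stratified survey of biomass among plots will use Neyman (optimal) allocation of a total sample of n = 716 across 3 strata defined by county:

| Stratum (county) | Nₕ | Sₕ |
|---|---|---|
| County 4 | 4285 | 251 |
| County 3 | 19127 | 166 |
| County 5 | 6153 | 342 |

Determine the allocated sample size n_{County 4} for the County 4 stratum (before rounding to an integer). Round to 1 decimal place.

121.2

Neyman allocation: nₕ = n·NₕSₕ / Σⱼ NⱼSⱼ.
Σ NⱼSⱼ = 4285·251 + 19127·166 + 6153·342 = 6.354943 × 10^6.
n_{County 4} = 716·4285·251 / (6.354943 × 10^6) = 121.2.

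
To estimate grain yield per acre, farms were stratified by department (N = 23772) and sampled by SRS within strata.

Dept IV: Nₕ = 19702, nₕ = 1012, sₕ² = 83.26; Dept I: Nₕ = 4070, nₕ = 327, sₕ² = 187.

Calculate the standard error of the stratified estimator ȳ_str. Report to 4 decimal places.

0.2627

Var(ȳ_str) = Σₕ Wₕ²(1 − fₕ)sₕ²/nₕ with Wₕ = Nₕ/N, N = 23772.
Dept IV: Wₕ = 0.82879017; term = 0.82879017²·(1 − 0.05136534)·83.26/1012 = 0.053609785.
Dept I: Wₕ = 0.17120983; term = 0.17120983²·(1 − 0.08034398)·187/327 = 0.015416176.
Sum = 0.069025961.
SE = √(0.069025961) = 0.2627.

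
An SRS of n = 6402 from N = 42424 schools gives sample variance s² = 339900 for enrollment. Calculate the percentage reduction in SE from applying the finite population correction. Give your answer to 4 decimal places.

f = n/N = 6402/42424 = 0.15090515.
SE_no-fpc = √(s²/n) = 7.2864795; SE_fpc = √((1−f)s²/n) = 6.7142244.
Ratio = √(1−f) = 0.92146343. Reduction = 100·(1 − 0.92146343) = 7.8537%.

7.8537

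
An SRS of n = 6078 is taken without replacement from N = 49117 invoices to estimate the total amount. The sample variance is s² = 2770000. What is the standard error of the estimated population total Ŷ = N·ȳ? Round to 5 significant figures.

981540

Var(Ŷ) = N²·Var(ȳ) = N²·(1 − n/N)·s²/n.
f = 6078/49117 = 0.12374534; Var(ȳ) = 0.87625466·2770000/6078 = 399.34607.
Var(Ŷ) = 49117² · 399.34607 = 9.6341428 × 10^11.
SE(Ŷ) = √(9.6341428 × 10^11) = 981540.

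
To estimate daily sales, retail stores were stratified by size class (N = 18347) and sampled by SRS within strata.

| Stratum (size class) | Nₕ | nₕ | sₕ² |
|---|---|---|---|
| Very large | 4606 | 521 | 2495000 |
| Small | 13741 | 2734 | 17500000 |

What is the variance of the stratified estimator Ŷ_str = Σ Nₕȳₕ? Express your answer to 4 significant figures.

Var(Ŷ_str) = Σₕ Nₕ²(1 − fₕ)sₕ²/nₕ.
Very large: 4606²·(1 − 521/4606)·2495000/521 = 9.0104986 × 10^10.
Small: 13741²·(1 − 2734/13741)·17500000/2734 = 9.6811477 × 10^11.
Sum = 1.0582198 × 10^12.

1.058 × 10^12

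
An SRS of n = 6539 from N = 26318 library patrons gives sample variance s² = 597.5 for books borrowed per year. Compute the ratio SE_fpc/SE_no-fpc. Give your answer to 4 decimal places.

f = n/N = 6539/26318 = 0.24846113.
SE_no-fpc = √(s²/n) = 0.3022827; SE_fpc = √((1−f)s²/n) = 0.26205292.
Ratio = √(1−f) = 0.86691342.

0.8669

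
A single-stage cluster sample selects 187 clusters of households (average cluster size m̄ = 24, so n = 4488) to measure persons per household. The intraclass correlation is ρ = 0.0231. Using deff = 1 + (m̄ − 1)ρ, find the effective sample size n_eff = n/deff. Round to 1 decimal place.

2930.8

deff = 1 + (24 − 1)·0.0231 = 1 + 0.5313 = 1.5313.
n_eff = 4488 / 1.5313 = 2930.8.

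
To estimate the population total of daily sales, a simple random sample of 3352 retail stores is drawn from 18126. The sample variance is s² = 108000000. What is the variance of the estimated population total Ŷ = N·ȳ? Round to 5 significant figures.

Var(Ŷ) = N²·Var(ȳ) = N²·(1 − n/N)·s²/n.
f = 3352/18126 = 0.18492773; Var(ȳ) = 0.81507227·108000000/3352 = 26261.278.
Var(Ŷ) = 18126² · 26261.278 = 8.6281922 × 10^12.

8.6282 × 10^12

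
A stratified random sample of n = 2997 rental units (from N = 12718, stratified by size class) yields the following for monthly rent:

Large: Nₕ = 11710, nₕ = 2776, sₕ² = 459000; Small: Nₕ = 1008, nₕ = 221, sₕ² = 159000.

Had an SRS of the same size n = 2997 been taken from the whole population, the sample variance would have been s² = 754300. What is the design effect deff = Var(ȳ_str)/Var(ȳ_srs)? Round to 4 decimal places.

0.5743

Var(ȳ_str) = Σ Wₕ²(1−fₕ)sₕ²/nₕ with Wₕ = Nₕ/12718:
  Large: (11710/12718)²·(1−2776/11710)·459000/2776 = 106.94449
  Small: (1008/12718)²·(1−221/1008)·159000/221 = 3.5286004
  → Var(ȳ_str) = 110.47309.
Var(ȳ_srs) = (1 − 2997/12718)·754300/2997 = 192.37538.
deff = 110.47309 / 192.37538 = 0.5743.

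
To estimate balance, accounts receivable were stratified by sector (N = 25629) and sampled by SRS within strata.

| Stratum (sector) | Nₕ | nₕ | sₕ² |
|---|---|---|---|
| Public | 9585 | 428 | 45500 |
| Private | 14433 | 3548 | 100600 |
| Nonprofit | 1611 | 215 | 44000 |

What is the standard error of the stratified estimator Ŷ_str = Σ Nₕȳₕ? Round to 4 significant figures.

Var(Ŷ_str) = Σₕ Nₕ²(1 − fₕ)sₕ²/nₕ.
Public: 9585²·(1 − 428/9585)·45500/428 = 9.3306728 × 10^9.
Private: 14433²·(1 − 3548/14433)·100600/3548 = 4.4545046 × 10^9.
Nonprofit: 1611²·(1 − 215/1611)·44000/215 = 4.6025146 × 10^8.
Sum = 1.4245429 × 10^10.
SE = √(1.4245429 × 10^10) = 119400.

119400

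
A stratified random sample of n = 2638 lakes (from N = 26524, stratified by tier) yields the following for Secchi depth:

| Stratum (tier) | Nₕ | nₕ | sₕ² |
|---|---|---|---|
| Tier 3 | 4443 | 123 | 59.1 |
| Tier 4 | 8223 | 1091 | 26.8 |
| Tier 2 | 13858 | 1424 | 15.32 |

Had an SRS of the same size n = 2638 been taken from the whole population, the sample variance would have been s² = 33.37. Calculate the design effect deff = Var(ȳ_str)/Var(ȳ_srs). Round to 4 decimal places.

Var(ȳ_str) = Σ Wₕ²(1−fₕ)sₕ²/nₕ with Wₕ = Nₕ/26524:
  Tier 3: (4443/26524)²·(1−123/4443)·59.1/123 = 0.013108844
  Tier 4: (8223/26524)²·(1−1091/8223)·26.8/1091 = 0.0020477344
  Tier 2: (13858/26524)²·(1−1424/13858)·15.32/1424 = 0.0026350093
  → Var(ȳ_str) = 0.017791588.
Var(ȳ_srs) = (1 − 2638/26524)·33.37/2638 = 0.011391629.
deff = 0.017791588 / 0.011391629 = 1.5618.

1.5618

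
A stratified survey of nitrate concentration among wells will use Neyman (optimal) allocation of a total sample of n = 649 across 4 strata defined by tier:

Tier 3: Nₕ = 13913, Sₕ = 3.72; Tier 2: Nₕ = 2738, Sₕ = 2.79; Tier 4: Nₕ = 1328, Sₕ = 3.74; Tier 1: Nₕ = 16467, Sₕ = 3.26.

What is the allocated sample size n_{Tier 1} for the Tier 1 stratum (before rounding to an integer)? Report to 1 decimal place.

295.1

Neyman allocation: nₕ = n·NₕSₕ / Σⱼ NⱼSⱼ.
Σ NⱼSⱼ = 13913·3.72 + 2738·2.79 + 1328·3.74 + 16467·3.26 = 118044.52.
n_{Tier 1} = 649·16467·3.26 / 118044.52 = 295.1.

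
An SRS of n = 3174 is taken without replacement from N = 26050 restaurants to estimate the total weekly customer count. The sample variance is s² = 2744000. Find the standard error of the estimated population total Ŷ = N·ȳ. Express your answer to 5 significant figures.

Var(Ŷ) = N²·Var(ȳ) = N²·(1 − n/N)·s²/n.
f = 3174/26050 = 0.12184261; Var(ȳ) = 0.87815739·2744000/3174 = 759.18837.
Var(Ŷ) = 26050² · 759.18837 = 5.1518713 × 10^11.
SE(Ŷ) = √(5.1518713 × 10^11) = 717770.

717770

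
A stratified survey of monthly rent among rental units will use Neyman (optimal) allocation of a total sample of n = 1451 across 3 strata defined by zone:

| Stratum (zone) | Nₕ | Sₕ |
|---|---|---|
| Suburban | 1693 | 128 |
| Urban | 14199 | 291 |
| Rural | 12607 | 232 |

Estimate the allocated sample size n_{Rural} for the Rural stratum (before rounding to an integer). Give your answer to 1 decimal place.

Neyman allocation: nₕ = n·NₕSₕ / Σⱼ NⱼSⱼ.
Σ NⱼSⱼ = 1693·128 + 14199·291 + 12607·232 = 7.273437 × 10^6.
n_{Rural} = 1451·12607·232 / (7.273437 × 10^6) = 583.5.

583.5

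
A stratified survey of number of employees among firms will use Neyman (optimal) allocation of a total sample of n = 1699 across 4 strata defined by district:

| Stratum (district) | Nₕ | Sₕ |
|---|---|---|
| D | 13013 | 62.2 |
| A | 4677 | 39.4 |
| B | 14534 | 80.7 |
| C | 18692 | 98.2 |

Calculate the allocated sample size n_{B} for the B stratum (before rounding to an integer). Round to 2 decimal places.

Neyman allocation: nₕ = n·NₕSₕ / Σⱼ NⱼSⱼ.
Σ NⱼSⱼ = 13013·62.2 + 4677·39.4 + 14534·80.7 + 18692·98.2 = 4.0021306 × 10^6.
n_{B} = 1699·14534·80.7 / (4.0021306 × 10^6) = 497.92.

497.92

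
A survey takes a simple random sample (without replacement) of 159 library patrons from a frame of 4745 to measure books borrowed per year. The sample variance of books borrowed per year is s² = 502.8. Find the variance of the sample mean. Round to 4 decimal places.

Under SRS without replacement, Var(ȳ) = (1 − f)·s²/n with f = n/N = 159/4745 = 0.03350896.
Var(ȳ) = (1 − 0.03350896)·502.8/159 = 0.96649104·3.1622642 = 3.0563.

3.0563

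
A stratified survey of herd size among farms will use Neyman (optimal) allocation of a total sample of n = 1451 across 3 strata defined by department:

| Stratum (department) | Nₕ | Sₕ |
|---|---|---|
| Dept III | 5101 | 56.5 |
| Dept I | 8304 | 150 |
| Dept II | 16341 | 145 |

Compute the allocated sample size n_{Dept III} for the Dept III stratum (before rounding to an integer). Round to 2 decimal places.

107.14

Neyman allocation: nₕ = n·NₕSₕ / Σⱼ NⱼSⱼ.
Σ NⱼSⱼ = 5101·56.5 + 8304·150 + 16341·145 = 3.9032515 × 10^6.
n_{Dept III} = 1451·5101·56.5 / (3.9032515 × 10^6) = 107.14.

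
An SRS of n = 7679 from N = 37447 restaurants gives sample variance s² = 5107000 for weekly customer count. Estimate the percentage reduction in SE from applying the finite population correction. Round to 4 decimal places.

f = n/N = 7679/37447 = 0.20506316.
SE_no-fpc = √(s²/n) = 25.788768; SE_fpc = √((1−f)s²/n) = 22.993067.
Ratio = √(1−f) = 0.89159231. Reduction = 100·(1 − 0.89159231) = 10.8408%.

10.8408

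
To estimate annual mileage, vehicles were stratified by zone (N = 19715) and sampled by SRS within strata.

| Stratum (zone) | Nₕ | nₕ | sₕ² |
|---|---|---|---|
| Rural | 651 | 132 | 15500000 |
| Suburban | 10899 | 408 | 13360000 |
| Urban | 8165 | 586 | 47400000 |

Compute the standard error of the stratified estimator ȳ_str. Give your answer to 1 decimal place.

Var(ȳ_str) = Σₕ Wₕ²(1 − fₕ)sₕ²/nₕ with Wₕ = Nₕ/N, N = 19715.
Rural: Wₕ = 0.03302054; term = 0.03302054²·(1 − 0.20276498)·15500000/132 = 102.07339.
Suburban: Wₕ = 0.55282780; term = 0.55282780²·(1 − 0.03743463)·13360000/408 = 9632.8827.
Urban: Wₕ = 0.41415166; term = 0.41415166²·(1 − 0.07176975)·47400000/586 = 12878.203.
Sum = 22613.159.
SE = √(22613.159) = 150.4.

150.4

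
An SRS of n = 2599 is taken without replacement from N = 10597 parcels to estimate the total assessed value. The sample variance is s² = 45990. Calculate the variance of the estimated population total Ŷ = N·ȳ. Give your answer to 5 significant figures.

1.4998 × 10^9

Var(Ŷ) = N²·Var(ȳ) = N²·(1 − n/N)·s²/n.
f = 2599/10597 = 0.24525809; Var(ȳ) = 0.75474191·45990/2599 = 13.35536.
Var(Ŷ) = 10597² · 13.35536 = 1.499759 × 10^9.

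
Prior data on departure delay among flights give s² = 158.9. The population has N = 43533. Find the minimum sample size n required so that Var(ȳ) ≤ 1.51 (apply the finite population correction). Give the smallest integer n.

105

Without fpc, n₀ = s²/D = 158.9/1.51 = 105.2318.
With fpc, (1 − n/N)·s²/n ≤ D requires n ≥ n₀/(1 + n₀/N) = 105.2318/(1 + 105.2318/43533) = 104.9780.
Rounding up, n = 105.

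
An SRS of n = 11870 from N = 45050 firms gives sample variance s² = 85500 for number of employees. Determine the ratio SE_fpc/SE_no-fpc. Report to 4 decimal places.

f = n/N = 11870/45050 = 0.26348502.
SE_no-fpc = √(s²/n) = 2.6838467; SE_fpc = √((1−f)s²/n) = 2.3032893.
Ratio = √(1−f) = 0.85820451.

0.8582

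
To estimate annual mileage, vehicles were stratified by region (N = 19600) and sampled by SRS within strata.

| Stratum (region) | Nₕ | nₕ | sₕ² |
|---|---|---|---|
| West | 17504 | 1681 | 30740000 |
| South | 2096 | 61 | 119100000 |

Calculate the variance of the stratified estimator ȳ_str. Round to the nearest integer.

34862

Var(ȳ_str) = Σₕ Wₕ²(1 − fₕ)sₕ²/nₕ with Wₕ = Nₕ/N, N = 19600.
West: Wₕ = 0.89306122; term = 0.89306122²·(1 − 0.09603519)·30740000/1681 = 13184.089.
South: Wₕ = 0.10693878; term = 0.10693878²·(1 − 0.02910305)·119100000/61 = 21678.313.
Sum = 34862.402.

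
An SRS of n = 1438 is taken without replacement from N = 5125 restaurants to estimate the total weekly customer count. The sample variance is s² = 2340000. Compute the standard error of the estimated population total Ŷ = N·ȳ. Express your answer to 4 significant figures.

175400

Var(Ŷ) = N²·Var(ȳ) = N²·(1 − n/N)·s²/n.
f = 1438/5125 = 0.28058537; Var(ȳ) = 0.71941463·2340000/1438 = 1170.6747.
Var(Ŷ) = 5125² · 1170.6747 = 3.0748503 × 10^10.
SE(Ŷ) = √(3.0748503 × 10^10) = 175400.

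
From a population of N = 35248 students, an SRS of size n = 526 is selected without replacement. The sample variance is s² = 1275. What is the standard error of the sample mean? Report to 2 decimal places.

1.55

Under SRS without replacement, Var(ȳ) = (1 − f)·s²/n with f = n/N = 526/35248 = 0.01492283.
Var(ȳ) = (1 − 0.01492283)·1275/526 = 0.98507717·2.4239544 = 2.3877821.
SE(ȳ) = √(2.3877821) = 1.55.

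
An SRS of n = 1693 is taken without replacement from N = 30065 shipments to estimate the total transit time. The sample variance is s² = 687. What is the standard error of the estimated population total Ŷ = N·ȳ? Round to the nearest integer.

18605

Var(Ŷ) = N²·Var(ȳ) = N²·(1 − n/N)·s²/n.
f = 1693/30065 = 0.05631133; Var(ȳ) = 0.94368867·687/1693 = 0.38293805.
Var(Ŷ) = 30065² · 0.38293805 = 3.4613932 × 10^8.
SE(Ŷ) = √(3.4613932 × 10^8) = 18605.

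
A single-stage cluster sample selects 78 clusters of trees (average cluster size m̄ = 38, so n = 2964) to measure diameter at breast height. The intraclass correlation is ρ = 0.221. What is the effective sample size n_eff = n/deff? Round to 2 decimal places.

deff = 1 + (38 − 1)·0.221 = 1 + 8.177 = 9.177.
n_eff = 2964 / 9.177 = 322.98.

322.98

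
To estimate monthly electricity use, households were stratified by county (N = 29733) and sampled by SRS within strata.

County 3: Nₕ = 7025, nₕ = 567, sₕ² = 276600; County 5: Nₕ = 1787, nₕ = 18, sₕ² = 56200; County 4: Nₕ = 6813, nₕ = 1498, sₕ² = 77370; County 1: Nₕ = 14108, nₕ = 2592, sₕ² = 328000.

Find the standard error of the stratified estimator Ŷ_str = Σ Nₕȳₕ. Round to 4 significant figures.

Var(Ŷ_str) = Σₕ Nₕ²(1 − fₕ)sₕ²/nₕ.
County 3: 7025²·(1 − 567/7025)·276600/567 = 2.2131634 × 10^10.
County 5: 1787²·(1 − 18/1787)·56200/18 = 9.8699783 × 10^9.
County 4: 6813²·(1 − 1498/6813)·77370/1498 = 1.870262 × 10^9.
County 1: 14108²·(1 − 2592/14108)·328000/2592 = 2.0559188 × 10^10.
Sum = 5.4431062 × 10^10.
SE = √(5.4431062 × 10^10) = 233300.

233300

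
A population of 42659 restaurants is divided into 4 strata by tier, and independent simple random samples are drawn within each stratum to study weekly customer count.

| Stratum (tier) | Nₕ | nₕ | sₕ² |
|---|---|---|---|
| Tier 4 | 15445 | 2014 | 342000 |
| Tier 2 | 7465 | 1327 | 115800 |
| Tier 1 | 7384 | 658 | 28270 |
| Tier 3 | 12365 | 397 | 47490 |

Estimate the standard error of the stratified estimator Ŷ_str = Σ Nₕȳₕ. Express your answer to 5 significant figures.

243020

Var(Ŷ_str) = Σₕ Nₕ²(1 − fₕ)sₕ²/nₕ.
Tier 4: 15445²·(1 − 2014/15445)·342000/2014 = 3.5225965 × 10^10.
Tier 2: 7465²·(1 − 1327/7465)·115800/1327 = 3.9984745 × 10^9.
Tier 1: 7384²·(1 − 658/7384)·28270/658 = 2.1337742 × 10^9.
Tier 3: 12365²·(1 − 397/12365)·47490/397 = 1.7702205 × 10^10.
Sum = 5.9060419 × 10^10.
SE = √(5.9060419 × 10^10) = 243020.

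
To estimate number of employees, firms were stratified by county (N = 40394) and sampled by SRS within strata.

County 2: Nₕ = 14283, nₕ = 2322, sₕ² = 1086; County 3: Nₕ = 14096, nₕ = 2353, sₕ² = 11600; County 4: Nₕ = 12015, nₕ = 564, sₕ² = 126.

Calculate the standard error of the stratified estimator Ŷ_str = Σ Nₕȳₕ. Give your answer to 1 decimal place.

Var(Ŷ_str) = Σₕ Nₕ²(1 − fₕ)sₕ²/nₕ.
County 2: 14283²·(1 − 2322/14283)·1086/2322 = 7.9901427 × 10^7.
County 3: 14096²·(1 − 2353/14096)·11600/2353 = 8.1603919 × 10^8.
County 4: 12015²·(1 − 564/12015)·126/564 = 3.0736799 × 10^7.
Sum = 9.2667742 × 10^8.
SE = √(9.2667742 × 10^8) = 30441.4.

30441.4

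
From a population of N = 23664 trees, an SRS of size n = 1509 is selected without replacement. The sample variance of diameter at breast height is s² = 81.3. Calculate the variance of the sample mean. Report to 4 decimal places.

Under SRS without replacement, Var(ȳ) = (1 − f)·s²/n with f = n/N = 1509/23664 = 0.06376775.
Var(ȳ) = (1 − 0.06376775)·81.3/1509 = 0.93623225·0.05387674 = 0.050441141.

0.0504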